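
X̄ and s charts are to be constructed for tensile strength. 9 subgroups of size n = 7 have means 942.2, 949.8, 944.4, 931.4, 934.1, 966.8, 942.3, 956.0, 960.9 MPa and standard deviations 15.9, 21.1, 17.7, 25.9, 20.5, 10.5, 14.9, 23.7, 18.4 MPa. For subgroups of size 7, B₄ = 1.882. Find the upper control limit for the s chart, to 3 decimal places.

s̄ = (15.9 + 21.1 + 17.7 + 25.9 + 20.5 + 10.5 + 14.9 + 23.7 + 18.4) / 9 = 18.7333
UCL_s = B₄·s̄ = 1.882 × 18.7333 = 35.2561

35.256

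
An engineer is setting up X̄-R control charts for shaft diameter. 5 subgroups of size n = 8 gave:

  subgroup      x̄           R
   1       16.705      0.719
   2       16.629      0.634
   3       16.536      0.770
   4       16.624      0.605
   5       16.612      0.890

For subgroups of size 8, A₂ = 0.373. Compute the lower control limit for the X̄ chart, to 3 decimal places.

X̄̄ = (16.705 + 16.629 + 16.536 + 16.624 + 16.612) / 5 = 83.1060 / 5 = 16.6212
R̄ = (0.719 + 0.634 + 0.770 + 0.605 + 0.890) / 5 = 3.6180 / 5 = 0.7236
LCL = X̄̄ − A₂·R̄ = 16.6212 − 0.373 × 0.7236 = 16.3513

16.351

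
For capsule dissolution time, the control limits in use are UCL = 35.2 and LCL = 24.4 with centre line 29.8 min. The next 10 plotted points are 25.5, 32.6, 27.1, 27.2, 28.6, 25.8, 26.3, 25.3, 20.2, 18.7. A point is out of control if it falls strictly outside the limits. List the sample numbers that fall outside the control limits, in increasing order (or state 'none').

Compare each point to [24.4, 35.2]: sample 9 = 20.2 < LCL; sample 10 = 18.7 < LCL.

9, 10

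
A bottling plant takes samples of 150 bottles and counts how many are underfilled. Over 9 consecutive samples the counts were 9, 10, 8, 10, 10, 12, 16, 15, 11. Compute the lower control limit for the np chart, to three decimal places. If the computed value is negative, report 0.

1.556

p̄ = Σdᵢ / (k·n) = 101 / (9 × 150) = 0.07481
LCL = np̄ − 3·√(np̄(1−p̄)) = 11.2222 − 3 × 3.2222 = 1.5556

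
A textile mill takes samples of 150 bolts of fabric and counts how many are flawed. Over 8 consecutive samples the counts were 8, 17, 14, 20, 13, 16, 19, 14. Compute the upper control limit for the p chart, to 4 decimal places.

p̄ = Σdᵢ / (k·n) = 121 / (8 × 150) = 0.10083
UCL = p̄ + 3·√(p̄(1−p̄)/n) = 0.10083 + 3 × √(0.10083×0.89917/150) = 0.10083 + 3 × 0.02459 = 0.17459

0.1746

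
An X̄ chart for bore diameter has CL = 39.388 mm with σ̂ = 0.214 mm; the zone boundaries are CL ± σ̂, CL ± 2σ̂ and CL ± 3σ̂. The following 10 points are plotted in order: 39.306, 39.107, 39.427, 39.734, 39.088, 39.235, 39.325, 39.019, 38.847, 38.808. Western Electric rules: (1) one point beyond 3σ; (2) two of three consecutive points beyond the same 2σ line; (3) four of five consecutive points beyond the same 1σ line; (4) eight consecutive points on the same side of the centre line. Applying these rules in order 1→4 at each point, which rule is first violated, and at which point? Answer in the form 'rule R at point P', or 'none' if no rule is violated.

rule 2 at point 10

Zone of each point (C = within 1σ̂, B = 1σ̂–2σ̂, A = 2σ̂–3σ̂, * = beyond 3σ̂; sign = side of CL): 1:-C, 2:-B, 3:+C, 4:+B, 5:-B, 6:-C, 7:-C, 8:-B, 9:-A, 10:-A
Rule 2 (two of three consecutive points beyond the same 2σ limit) is satisfied at point 10.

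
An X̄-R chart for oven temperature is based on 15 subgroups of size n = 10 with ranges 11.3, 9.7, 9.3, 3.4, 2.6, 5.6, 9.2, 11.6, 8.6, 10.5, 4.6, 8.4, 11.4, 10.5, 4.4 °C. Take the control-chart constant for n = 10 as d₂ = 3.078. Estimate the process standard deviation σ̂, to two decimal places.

2.62

R̄ = (11.3 + 9.7 + 9.3 + 3.4 + 2.6 + 5.6 + 9.2 + 11.6 + 8.6 + 10.5 + 4.6 + 8.4 + 11.4 + 10.5 + 4.4) / 15 = 8.0733
σ̂ = R̄ / d₂ = 8.0733 / 3.078 = 2.6229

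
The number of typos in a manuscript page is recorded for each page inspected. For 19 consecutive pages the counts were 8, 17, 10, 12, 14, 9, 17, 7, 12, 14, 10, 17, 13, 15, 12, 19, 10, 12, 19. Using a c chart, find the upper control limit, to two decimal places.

c̄ = (8 + 17 + 10 + 12 + 14 + 9 + 17 + 7 + 12 + 14 + 10 + 17 + 13 + 15 + 12 + 19 + 10 + 12 + 19) / 19 = 247 / 19 = 13.0000
UCL = c̄ + 3√c̄ = 13.0000 + 3 × √13.0000 = 13.0000 + 3 × 3.6056 = 23.8167

23.82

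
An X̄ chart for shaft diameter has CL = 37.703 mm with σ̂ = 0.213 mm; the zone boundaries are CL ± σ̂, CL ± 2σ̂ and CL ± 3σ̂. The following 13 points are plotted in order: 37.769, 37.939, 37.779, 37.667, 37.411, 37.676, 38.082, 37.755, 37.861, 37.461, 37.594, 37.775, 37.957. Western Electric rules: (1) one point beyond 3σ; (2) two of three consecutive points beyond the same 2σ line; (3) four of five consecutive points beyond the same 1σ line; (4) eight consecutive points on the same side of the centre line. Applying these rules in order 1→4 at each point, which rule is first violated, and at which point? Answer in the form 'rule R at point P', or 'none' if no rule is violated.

Zone of each point (C = within 1σ̂, B = 1σ̂–2σ̂, A = 2σ̂–3σ̂, * = beyond 3σ̂; sign = side of CL): 1:+C, 2:+B, 3:+C, 4:-C, 5:-B, 6:-C, 7:+B, 8:+C, 9:+C, 10:-B, 11:-C, 12:+C, 13:+B
No rule fires across all 13 points.

none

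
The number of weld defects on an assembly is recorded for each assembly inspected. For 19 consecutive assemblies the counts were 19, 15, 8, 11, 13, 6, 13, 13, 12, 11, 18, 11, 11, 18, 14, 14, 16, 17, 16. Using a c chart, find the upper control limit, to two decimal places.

c̄ = (19 + 15 + 8 + 11 + 13 + 6 + 13 + 13 + 12 + 11 + 18 + 11 + 11 + 18 + 14 + 14 + 16 + 17 + 16) / 19 = 256 / 19 = 13.4737
UCL = c̄ + 3√c̄ = 13.4737 + 3 × √13.4737 = 13.4737 + 3 × 3.6707 = 24.4856

24.49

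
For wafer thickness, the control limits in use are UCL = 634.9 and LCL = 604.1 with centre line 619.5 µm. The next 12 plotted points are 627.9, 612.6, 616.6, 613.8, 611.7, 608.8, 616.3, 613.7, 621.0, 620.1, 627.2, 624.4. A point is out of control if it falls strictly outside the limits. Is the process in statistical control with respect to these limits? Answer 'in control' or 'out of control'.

in control

All 12 points lie within [604.1, 634.9].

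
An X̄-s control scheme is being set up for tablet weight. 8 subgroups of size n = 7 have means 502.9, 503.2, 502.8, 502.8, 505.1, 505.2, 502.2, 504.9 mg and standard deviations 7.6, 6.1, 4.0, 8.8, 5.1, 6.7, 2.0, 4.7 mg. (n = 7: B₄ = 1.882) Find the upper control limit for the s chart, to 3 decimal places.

s̄ = (7.6 + 6.1 + 4.0 + 8.8 + 5.1 + 6.7 + 2.0 + 4.7) / 8 = 5.6250
UCL_s = B₄·s̄ = 1.882 × 5.6250 = 10.5862

10.586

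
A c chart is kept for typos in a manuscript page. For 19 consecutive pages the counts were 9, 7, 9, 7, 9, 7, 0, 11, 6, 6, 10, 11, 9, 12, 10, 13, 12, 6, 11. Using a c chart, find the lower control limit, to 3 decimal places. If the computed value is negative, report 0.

c̄ = (9 + 7 + 9 + 7 + 9 + 7 + 0 + 11 + 6 + 6 + 10 + 11 + 9 + 12 + 10 + 13 + 12 + 6 + 11) / 19 = 165 / 19 = 8.6842
LCL = c̄ − 3√c̄ = 8.6842 − 3 × 2.9469 = -0.1565 → 0 (cannot be negative)

0.000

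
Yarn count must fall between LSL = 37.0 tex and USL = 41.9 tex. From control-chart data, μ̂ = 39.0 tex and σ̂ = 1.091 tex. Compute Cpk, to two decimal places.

Cpu = (USL − μ̂) / (3σ̂) = (41.9 − 39.0) / (3 × 1.091) = 0.8860; Cpl = (μ̂ − LSL) / (3σ̂) = (39.0 − 37.0) / (3 × 1.091) = 0.6111; Cpk = min(Cpu, Cpl) = 0.6111

0.61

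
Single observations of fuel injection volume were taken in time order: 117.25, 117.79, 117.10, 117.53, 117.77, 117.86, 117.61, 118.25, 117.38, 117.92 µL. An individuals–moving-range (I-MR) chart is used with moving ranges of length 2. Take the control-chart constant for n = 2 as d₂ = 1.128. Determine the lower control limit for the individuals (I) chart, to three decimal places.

X̄ = (117.25 + 117.79 + 117.10 + 117.53 + 117.77 + 117.86 + 117.61 + 118.25 + 117.38 + 117.92) / 10 = 117.6460
Moving ranges: 0.54, 0.69, 0.43, 0.24, 0.09, 0.25, 0.64, 0.87, 0.54; M̄R̄ = 4.2900 / 9 = 0.4767
LCL = X̄ − 3·M̄R̄/d₂ = 117.6460 − 3 × 0.4767 / 1.128 = 116.3783

116.378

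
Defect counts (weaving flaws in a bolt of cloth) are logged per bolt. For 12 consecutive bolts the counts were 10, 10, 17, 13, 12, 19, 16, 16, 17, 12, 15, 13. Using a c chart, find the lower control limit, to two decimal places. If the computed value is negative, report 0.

2.88

c̄ = (10 + 10 + 17 + 13 + 12 + 19 + 16 + 16 + 17 + 12 + 15 + 13) / 12 = 170 / 12 = 14.1667
LCL = c̄ − 3√c̄ = 14.1667 − 3 × 3.7639 = 2.8751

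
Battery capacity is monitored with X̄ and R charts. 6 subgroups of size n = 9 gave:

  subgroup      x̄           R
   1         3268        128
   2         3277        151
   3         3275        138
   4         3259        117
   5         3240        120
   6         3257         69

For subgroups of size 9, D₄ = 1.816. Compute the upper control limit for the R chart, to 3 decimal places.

R̄ = (128 + 151 + 138 + 117 + 120 + 69) / 6 = 723.0000 / 6 = 120.5000
UCL_R = D₄·R̄ = 1.816 × 120.5000 = 218.8280

218.828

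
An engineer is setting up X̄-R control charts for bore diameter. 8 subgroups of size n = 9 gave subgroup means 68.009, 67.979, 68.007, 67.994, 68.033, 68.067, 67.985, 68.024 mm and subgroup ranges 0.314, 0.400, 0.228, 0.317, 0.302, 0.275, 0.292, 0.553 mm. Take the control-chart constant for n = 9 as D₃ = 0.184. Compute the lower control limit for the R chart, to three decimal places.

0.062

R̄ = (0.314 + 0.400 + 0.228 + 0.317 + 0.302 + 0.275 + 0.292 + 0.553) / 8 = 2.6810 / 8 = 0.3351
LCL_R = D₃·R̄ = 0.184 × 0.3351 = 0.0617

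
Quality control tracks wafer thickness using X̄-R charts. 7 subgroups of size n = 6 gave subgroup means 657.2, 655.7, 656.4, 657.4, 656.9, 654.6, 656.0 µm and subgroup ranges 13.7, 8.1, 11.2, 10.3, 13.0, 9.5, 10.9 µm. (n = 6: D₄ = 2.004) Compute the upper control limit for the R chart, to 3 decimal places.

R̄ = (13.7 + 8.1 + 11.2 + 10.3 + 13.0 + 9.5 + 10.9) / 7 = 76.7000 / 7 = 10.9571
UCL_R = D₄·R̄ = 2.004 × 10.9571 = 21.9581

21.958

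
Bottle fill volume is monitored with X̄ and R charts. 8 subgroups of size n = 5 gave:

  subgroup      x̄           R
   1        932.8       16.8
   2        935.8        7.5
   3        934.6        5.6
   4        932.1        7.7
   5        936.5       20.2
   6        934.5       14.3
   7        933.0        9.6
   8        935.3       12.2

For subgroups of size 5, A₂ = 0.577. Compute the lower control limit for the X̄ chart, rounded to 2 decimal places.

X̄̄ = (932.8 + 935.8 + 934.6 + 932.1 + 936.5 + 934.5 + 933.0 + 935.3) / 8 = 7474.6000 / 8 = 934.3250
R̄ = (16.8 + 7.5 + 5.6 + 7.7 + 20.2 + 14.3 + 9.6 + 12.2) / 8 = 93.9000 / 8 = 11.7375
LCL = X̄̄ − A₂·R̄ = 934.3250 − 0.577 × 11.7375 = 927.5525

927.55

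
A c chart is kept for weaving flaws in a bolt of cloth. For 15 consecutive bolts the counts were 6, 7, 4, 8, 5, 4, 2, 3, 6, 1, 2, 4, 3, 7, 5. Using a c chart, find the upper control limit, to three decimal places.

10.807

c̄ = (6 + 7 + 4 + 8 + 5 + 4 + 2 + 3 + 6 + 1 + 2 + 4 + 3 + 7 + 5) / 15 = 67 / 15 = 4.4667
UCL = c̄ + 3√c̄ = 4.4667 + 3 × √4.4667 = 4.4667 + 3 × 2.1134 = 10.8070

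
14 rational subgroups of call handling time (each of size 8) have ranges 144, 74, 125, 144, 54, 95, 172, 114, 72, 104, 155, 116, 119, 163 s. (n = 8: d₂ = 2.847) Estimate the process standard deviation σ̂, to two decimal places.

R̄ = (144 + 74 + 125 + 144 + 54 + 95 + 172 + 114 + 72 + 104 + 155 + 116 + 119 + 163) / 14 = 117.9286
σ̂ = R̄ / d₂ = 117.9286 / 2.847 = 41.4220

41.42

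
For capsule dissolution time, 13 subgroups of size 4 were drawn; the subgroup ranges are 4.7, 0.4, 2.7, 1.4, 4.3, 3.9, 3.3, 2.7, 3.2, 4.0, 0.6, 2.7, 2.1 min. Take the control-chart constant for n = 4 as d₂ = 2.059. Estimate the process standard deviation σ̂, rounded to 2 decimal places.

R̄ = (4.7 + 0.4 + 2.7 + 1.4 + 4.3 + 3.9 + 3.3 + 2.7 + 3.2 + 4.0 + 0.6 + 2.7 + 2.1) / 13 = 2.7692
σ̂ = R̄ / d₂ = 2.7692 / 2.059 = 1.3449

1.34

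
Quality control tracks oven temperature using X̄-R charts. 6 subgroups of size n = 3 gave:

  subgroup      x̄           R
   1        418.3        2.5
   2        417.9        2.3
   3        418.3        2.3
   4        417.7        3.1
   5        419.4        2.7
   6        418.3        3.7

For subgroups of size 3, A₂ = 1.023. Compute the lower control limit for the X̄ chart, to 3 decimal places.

X̄̄ = (418.3 + 417.9 + 418.3 + 417.7 + 419.4 + 418.3) / 6 = 2509.9000 / 6 = 418.3167
R̄ = (2.5 + 2.3 + 2.3 + 3.1 + 2.7 + 3.7) / 6 = 16.6000 / 6 = 2.7667
LCL = X̄̄ − A₂·R̄ = 418.3167 − 1.023 × 2.7667 = 415.4864

415.486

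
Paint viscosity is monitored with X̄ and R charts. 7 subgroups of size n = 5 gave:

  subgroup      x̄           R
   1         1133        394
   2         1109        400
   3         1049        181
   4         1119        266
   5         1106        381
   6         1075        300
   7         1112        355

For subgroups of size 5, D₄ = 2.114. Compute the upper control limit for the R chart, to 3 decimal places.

687.654

R̄ = (394 + 400 + 181 + 266 + 381 + 300 + 355) / 7 = 2277.0000 / 7 = 325.2857
UCL_R = D₄·R̄ = 2.114 × 325.2857 = 687.6540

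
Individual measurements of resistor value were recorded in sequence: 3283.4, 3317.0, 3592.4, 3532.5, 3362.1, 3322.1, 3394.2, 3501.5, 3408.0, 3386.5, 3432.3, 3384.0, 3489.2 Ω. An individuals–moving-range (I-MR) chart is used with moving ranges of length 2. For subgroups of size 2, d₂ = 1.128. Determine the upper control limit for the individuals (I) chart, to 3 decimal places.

3653.595

X̄ = (3283.4 + 3317.0 + 3592.4 + 3532.5 + 3362.1 + 3322.1 + 3394.2 + 3501.5 + 3408.0 + 3386.5 + 3432.3 + 3384.0 + 3489.2) / 13 = 3415.7846
Moving ranges: 33.6, 275.4, 59.9, 170.4, 40.0, 72.1, 107.3, 93.5, 21.5, 45.8, 48.3, 105.2; M̄R̄ = 1073.0000 / 12 = 89.4167
UCL = X̄ + 3·M̄R̄/d₂ = 3415.7846 + 3 × 89.4167 / 1.128 = 3653.5949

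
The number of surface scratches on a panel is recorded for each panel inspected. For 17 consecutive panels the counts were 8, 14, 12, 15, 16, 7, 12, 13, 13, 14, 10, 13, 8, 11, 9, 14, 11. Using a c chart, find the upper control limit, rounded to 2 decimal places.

c̄ = (8 + 14 + 12 + 15 + 16 + 7 + 12 + 13 + 13 + 14 + 10 + 13 + 8 + 11 + 9 + 14 + 11) / 17 = 200 / 17 = 11.7647
UCL = c̄ + 3√c̄ = 11.7647 + 3 × √11.7647 = 11.7647 + 3 × 3.4300 = 22.0546

22.05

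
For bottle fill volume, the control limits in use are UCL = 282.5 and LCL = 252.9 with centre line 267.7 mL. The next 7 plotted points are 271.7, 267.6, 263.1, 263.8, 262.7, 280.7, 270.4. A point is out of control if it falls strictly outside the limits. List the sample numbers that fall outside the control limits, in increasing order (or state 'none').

All 7 points lie within [252.9, 282.5].

none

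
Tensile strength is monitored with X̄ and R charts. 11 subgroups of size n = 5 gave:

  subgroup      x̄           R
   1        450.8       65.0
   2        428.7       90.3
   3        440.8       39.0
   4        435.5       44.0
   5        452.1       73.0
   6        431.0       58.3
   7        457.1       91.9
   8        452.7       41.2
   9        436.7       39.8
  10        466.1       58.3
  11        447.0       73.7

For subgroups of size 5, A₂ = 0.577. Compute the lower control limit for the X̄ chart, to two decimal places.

X̄̄ = (450.8 + 428.7 + 440.8 + 435.5 + 452.1 + 431.0 + 457.1 + 452.7 + 436.7 + 466.1 + 447.0) / 11 = 4898.5000 / 11 = 445.3182
R̄ = (65.0 + 90.3 + 39.0 + 44.0 + 73.0 + 58.3 + 91.9 + 41.2 + 39.8 + 58.3 + 73.7) / 11 = 674.5000 / 11 = 61.3182
LCL = X̄̄ − A₂·R̄ = 445.3182 − 0.577 × 61.3182 = 409.9376

409.94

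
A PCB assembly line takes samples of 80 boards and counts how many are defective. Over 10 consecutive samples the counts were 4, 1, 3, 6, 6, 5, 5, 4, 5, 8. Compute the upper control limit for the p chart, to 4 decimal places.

0.1376

p̄ = Σdᵢ / (k·n) = 47 / (10 × 80) = 0.05875
UCL = p̄ + 3·√(p̄(1−p̄)/n) = 0.05875 + 3 × √(0.05875×0.94125/80) = 0.05875 + 3 × 0.02629 = 0.13762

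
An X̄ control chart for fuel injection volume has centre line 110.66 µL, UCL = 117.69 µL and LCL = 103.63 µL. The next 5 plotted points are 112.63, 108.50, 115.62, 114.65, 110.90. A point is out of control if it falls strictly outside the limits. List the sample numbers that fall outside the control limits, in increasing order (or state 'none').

none

All 5 points lie within [103.63, 117.69].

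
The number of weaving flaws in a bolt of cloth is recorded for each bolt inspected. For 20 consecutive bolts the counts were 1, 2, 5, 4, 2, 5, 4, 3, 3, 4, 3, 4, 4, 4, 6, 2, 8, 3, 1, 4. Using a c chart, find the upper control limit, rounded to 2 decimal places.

9.29

c̄ = (1 + 2 + 5 + 4 + 2 + 5 + 4 + 3 + 3 + 4 + 3 + 4 + 4 + 4 + 6 + 2 + 8 + 3 + 1 + 4) / 20 = 72 / 20 = 3.6000
UCL = c̄ + 3√c̄ = 3.6000 + 3 × √3.6000 = 3.6000 + 3 × 1.8974 = 9.2921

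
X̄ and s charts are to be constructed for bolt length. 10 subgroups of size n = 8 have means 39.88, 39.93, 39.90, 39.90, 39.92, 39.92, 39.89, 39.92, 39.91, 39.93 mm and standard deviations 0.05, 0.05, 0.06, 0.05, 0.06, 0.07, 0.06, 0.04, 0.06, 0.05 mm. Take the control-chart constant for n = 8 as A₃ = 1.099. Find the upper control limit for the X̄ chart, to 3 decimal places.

39.970

X̄̄ = (39.88 + 39.93 + 39.90 + 39.90 + 39.92 + 39.92 + 39.89 + 39.92 + 39.91 + 39.93) / 10 = 39.9100
s̄ = (0.05 + 0.05 + 0.06 + 0.05 + 0.06 + 0.07 + 0.06 + 0.04 + 0.06 + 0.05) / 10 = 0.0550
UCL = X̄̄ + A₃·s̄ = 39.9100 + 1.099 × 0.0550 = 39.9704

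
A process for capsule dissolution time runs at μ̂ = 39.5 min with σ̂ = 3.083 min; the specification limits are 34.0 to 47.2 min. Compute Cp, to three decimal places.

0.714

Cp = (USL − LSL) / (6σ̂) = (47.2 − 34.0) / (6 × 3.083) = 13.2000 / 18.4980 = 0.7136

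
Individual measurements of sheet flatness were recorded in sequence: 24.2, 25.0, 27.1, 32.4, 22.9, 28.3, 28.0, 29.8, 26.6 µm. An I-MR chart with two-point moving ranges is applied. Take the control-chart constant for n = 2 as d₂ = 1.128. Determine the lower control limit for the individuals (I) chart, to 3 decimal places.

17.703

X̄ = (24.2 + 25.0 + 27.1 + 32.4 + 22.9 + 28.3 + 28.0 + 29.8 + 26.6) / 9 = 27.1444
Moving ranges: 0.8, 2.1, 5.3, 9.5, 5.4, 0.3, 1.8, 3.2; M̄R̄ = 28.4000 / 8 = 3.5500
LCL = X̄ − 3·M̄R̄/d₂ = 27.1444 − 3 × 3.5500 / 1.128 = 17.7030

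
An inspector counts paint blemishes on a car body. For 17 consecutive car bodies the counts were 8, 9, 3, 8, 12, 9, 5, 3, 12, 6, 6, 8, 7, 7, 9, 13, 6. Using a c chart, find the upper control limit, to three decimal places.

c̄ = (8 + 9 + 3 + 8 + 12 + 9 + 5 + 3 + 12 + 6 + 6 + 8 + 7 + 7 + 9 + 13 + 6) / 17 = 131 / 17 = 7.7059
UCL = c̄ + 3√c̄ = 7.7059 + 3 × √7.7059 = 7.7059 + 3 × 2.7759 = 16.0337

16.034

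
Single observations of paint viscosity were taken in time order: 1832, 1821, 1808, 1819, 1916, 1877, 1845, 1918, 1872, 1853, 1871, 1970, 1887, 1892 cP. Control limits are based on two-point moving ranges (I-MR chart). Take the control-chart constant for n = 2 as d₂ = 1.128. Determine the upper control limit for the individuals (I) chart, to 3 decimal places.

1981.774

X̄ = (1832 + 1821 + 1808 + 1819 + 1916 + 1877 + 1845 + 1918 + 1872 + 1853 + 1871 + 1970 + 1887 + 1892) / 14 = 1870.0714
Moving ranges: 11, 13, 11, 97, 39, 32, 73, 46, 19, 18, 99, 83, 5; M̄R̄ = 546.0000 / 13 = 42.0000
UCL = X̄ + 3·M̄R̄/d₂ = 1870.0714 + 3 × 42.0000 / 1.128 = 1981.7736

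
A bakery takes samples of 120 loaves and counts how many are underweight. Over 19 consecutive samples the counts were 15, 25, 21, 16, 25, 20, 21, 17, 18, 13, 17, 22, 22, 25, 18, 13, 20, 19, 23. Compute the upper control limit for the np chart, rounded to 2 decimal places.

p̄ = Σdᵢ / (k·n) = 370 / (19 × 120) = 0.16228
UCL = np̄ + 3·√(np̄(1−p̄)) = 19.4737 + 3 × √(19.4737×0.83772) = 19.4737 + 3 × 4.0390 = 31.5907

31.59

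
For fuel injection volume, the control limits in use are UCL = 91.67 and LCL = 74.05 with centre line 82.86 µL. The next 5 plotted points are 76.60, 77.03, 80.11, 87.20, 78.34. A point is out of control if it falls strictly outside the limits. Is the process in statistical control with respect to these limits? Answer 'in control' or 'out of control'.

in control

All 5 points lie within [74.05, 91.67].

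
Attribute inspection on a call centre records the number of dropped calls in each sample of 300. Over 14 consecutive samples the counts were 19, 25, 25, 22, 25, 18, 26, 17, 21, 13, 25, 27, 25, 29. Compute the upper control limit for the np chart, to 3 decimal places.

p̄ = Σdᵢ / (k·n) = 317 / (14 × 300) = 0.07548
UCL = np̄ + 3·√(np̄(1−p̄)) = 22.6429 + 3 × √(22.6429×0.92452) = 22.6429 + 3 × 4.5754 = 36.3689

36.369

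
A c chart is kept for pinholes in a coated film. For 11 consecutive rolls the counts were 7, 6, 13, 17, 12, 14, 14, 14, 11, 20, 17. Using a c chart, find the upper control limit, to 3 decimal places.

c̄ = (7 + 6 + 13 + 17 + 12 + 14 + 14 + 14 + 11 + 20 + 17) / 11 = 145 / 11 = 13.1818
UCL = c̄ + 3√c̄ = 13.1818 + 3 × √13.1818 = 13.1818 + 3 × 3.6307 = 24.0739

24.074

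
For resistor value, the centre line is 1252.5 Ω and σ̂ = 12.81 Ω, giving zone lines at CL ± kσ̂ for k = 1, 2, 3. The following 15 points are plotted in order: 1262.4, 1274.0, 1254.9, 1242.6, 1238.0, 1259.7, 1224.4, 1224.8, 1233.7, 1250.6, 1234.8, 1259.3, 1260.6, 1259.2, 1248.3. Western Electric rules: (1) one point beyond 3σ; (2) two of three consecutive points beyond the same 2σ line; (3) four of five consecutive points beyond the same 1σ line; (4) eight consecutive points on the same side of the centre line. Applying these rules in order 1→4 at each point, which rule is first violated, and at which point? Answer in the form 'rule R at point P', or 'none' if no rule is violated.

Zone of each point (C = within 1σ̂, B = 1σ̂–2σ̂, A = 2σ̂–3σ̂, * = beyond 3σ̂; sign = side of CL): 1:+C, 2:+B, 3:+C, 4:-C, 5:-B, 6:+C, 7:-A, 8:-A, 9:-B, 10:-C, 11:-B, 12:+C, 13:+C, 14:+C, 15:-C
Rule 2 (two of three consecutive points beyond the same 2σ limit) is satisfied at point 8.

rule 2 at point 8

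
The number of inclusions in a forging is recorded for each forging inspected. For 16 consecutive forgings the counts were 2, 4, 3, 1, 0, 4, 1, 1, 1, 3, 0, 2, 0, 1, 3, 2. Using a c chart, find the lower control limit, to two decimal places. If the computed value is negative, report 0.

c̄ = (2 + 4 + 3 + 1 + 0 + 4 + 1 + 1 + 1 + 3 + 0 + 2 + 0 + 1 + 3 + 2) / 16 = 28 / 16 = 1.7500
LCL = c̄ − 3√c̄ = 1.7500 − 3 × 1.3229 = -2.2186 → 0 (cannot be negative)

0.00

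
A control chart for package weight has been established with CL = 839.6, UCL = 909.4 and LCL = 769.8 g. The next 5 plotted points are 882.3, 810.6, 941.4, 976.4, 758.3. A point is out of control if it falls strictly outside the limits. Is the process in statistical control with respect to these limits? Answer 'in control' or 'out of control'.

Compare each point to [769.8, 909.4]: sample 3 = 941.4 > UCL; sample 4 = 976.4 > UCL; sample 5 = 758.3 < LCL.

out of control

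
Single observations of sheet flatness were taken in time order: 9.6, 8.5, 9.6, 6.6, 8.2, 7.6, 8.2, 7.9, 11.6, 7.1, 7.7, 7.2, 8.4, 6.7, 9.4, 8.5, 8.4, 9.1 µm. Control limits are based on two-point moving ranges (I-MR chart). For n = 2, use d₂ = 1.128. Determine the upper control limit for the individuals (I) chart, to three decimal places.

X̄ = (9.6 + 8.5 + 9.6 + 6.6 + 8.2 + 7.6 + 8.2 + 7.9 + 11.6 + 7.1 + 7.7 + 7.2 + 8.4 + 6.7 + 9.4 + 8.5 + 8.4 + 9.1) / 18 = 8.3500
Moving ranges: 1.1, 1.1, 3.0, 1.6, 0.6, 0.6, 0.3, 3.7, 4.5, 0.6, 0.5, 1.2, 1.7, 2.7, 0.9, 0.1, 0.7; M̄R̄ = 24.9000 / 17 = 1.4647
UCL = X̄ + 3·M̄R̄/d₂ = 8.3500 + 3 × 1.4647 / 1.128 = 12.2455

12.245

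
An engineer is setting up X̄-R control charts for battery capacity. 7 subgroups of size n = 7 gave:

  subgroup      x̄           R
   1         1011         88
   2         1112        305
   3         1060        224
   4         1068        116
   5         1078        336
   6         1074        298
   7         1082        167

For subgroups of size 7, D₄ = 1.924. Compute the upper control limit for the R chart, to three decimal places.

421.631

R̄ = (88 + 305 + 224 + 116 + 336 + 298 + 167) / 7 = 1534.0000 / 7 = 219.1429
UCL_R = D₄·R̄ = 1.924 × 219.1429 = 421.6309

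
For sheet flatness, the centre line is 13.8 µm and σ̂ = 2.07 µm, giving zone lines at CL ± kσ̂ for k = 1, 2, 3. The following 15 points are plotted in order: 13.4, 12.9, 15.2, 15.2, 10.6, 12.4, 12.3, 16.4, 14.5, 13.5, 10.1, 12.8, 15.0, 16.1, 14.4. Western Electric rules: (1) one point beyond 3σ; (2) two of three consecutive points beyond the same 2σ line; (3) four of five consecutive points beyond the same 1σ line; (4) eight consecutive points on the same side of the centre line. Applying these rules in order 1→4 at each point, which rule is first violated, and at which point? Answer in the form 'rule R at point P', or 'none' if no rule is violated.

Zone of each point (C = within 1σ̂, B = 1σ̂–2σ̂, A = 2σ̂–3σ̂, * = beyond 3σ̂; sign = side of CL): 1:-C, 2:-C, 3:+C, 4:+C, 5:-B, 6:-C, 7:-C, 8:+B, 9:+C, 10:-C, 11:-B, 12:-C, 13:+C, 14:+B, 15:+C
No rule fires across all 15 points.

none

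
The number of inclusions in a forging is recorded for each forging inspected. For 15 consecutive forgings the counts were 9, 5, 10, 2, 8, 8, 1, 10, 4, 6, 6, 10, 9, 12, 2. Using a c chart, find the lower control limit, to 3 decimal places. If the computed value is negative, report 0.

c̄ = (9 + 5 + 10 + 2 + 8 + 8 + 1 + 10 + 4 + 6 + 6 + 10 + 9 + 12 + 2) / 15 = 102 / 15 = 6.8000
LCL = c̄ − 3√c̄ = 6.8000 − 3 × 2.6077 = -1.0230 → 0 (cannot be negative)

0.000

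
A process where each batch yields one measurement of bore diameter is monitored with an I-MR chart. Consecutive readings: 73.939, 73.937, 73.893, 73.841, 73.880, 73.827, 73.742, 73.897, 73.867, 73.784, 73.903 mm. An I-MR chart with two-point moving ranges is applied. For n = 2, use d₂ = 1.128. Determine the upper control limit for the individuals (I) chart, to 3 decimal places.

74.041

X̄ = (73.939 + 73.937 + 73.893 + 73.841 + 73.880 + 73.827 + 73.742 + 73.897 + 73.867 + 73.784 + 73.903) / 11 = 73.8645
Moving ranges: 0.002, 0.044, 0.052, 0.039, 0.053, 0.085, 0.155, 0.030, 0.083, 0.119; M̄R̄ = 0.6620 / 10 = 0.0662
UCL = X̄ + 3·M̄R̄/d₂ = 73.8645 + 3 × 0.0662 / 1.128 = 74.0406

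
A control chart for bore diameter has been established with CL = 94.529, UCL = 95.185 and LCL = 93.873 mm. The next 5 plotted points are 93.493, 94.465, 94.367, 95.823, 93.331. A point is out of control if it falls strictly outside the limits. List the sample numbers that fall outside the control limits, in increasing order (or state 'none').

1, 4, 5

Compare each point to [93.873, 95.185]: sample 1 = 93.493 < LCL; sample 4 = 95.823 > UCL; sample 5 = 93.331 < LCL.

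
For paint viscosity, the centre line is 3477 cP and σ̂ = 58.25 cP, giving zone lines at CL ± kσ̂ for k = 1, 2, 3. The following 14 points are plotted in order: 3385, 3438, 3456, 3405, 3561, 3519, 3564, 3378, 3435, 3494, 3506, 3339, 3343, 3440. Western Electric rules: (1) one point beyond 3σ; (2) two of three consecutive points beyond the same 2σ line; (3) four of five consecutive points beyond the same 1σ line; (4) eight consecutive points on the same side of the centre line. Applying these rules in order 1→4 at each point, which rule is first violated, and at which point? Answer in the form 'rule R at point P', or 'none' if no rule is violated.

Zone of each point (C = within 1σ̂, B = 1σ̂–2σ̂, A = 2σ̂–3σ̂, * = beyond 3σ̂; sign = side of CL): 1:-B, 2:-C, 3:-C, 4:-B, 5:+B, 6:+C, 7:+B, 8:-B, 9:-C, 10:+C, 11:+C, 12:-A, 13:-A, 14:-C
Rule 2 (two of three consecutive points beyond the same 2σ limit) is satisfied at point 13.

rule 2 at point 13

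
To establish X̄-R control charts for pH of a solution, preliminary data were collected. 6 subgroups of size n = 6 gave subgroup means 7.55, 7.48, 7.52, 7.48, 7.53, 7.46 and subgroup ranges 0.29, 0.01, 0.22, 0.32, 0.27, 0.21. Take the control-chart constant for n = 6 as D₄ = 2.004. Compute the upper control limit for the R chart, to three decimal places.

R̄ = (0.29 + 0.01 + 0.22 + 0.32 + 0.27 + 0.21) / 6 = 1.3200 / 6 = 0.2200
UCL_R = D₄·R̄ = 2.004 × 0.2200 = 0.4409

0.441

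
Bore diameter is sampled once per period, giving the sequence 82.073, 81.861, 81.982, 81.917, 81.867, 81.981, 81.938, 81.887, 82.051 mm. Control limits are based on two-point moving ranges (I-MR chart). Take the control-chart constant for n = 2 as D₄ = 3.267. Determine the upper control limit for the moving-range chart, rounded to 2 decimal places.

Moving ranges: 0.212, 0.121, 0.065, 0.050, 0.114, 0.043, 0.051, 0.164; M̄R̄ = 0.8200 / 8 = 0.1025
UCL_MR = D₄·M̄R̄ = 3.267 × 0.1025 = 0.3349

0.33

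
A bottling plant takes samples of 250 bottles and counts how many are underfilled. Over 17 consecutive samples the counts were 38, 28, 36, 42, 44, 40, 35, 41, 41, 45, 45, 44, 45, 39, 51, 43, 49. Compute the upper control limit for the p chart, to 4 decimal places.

p̄ = Σdᵢ / (k·n) = 706 / (17 × 250) = 0.16612
UCL = p̄ + 3·√(p̄(1−p̄)/n) = 0.16612 + 3 × √(0.16612×0.83388/250) = 0.16612 + 3 × 0.02354 = 0.23674

0.2367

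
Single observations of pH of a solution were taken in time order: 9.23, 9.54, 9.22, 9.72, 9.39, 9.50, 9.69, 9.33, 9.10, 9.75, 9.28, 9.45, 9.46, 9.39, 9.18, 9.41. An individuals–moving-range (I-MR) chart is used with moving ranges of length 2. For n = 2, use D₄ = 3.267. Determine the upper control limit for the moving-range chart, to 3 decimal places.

Moving ranges: 0.31, 0.32, 0.50, 0.33, 0.11, 0.19, 0.36, 0.23, 0.65, 0.47, 0.17, 0.01, 0.07, 0.21, 0.23; M̄R̄ = 4.1600 / 15 = 0.2773
UCL_MR = D₄·M̄R̄ = 3.267 × 0.2773 = 0.9060

0.906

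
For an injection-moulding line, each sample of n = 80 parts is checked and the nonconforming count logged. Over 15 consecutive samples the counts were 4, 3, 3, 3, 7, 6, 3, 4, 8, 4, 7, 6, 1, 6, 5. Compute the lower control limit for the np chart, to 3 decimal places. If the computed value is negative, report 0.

p̄ = Σdᵢ / (k·n) = 70 / (15 × 80) = 0.05833
LCL = np̄ − 3·√(np̄(1−p̄)) = 4.6667 − 3 × 2.0963 = -1.6222 → 0 (negative, so LCL = 0)

0.000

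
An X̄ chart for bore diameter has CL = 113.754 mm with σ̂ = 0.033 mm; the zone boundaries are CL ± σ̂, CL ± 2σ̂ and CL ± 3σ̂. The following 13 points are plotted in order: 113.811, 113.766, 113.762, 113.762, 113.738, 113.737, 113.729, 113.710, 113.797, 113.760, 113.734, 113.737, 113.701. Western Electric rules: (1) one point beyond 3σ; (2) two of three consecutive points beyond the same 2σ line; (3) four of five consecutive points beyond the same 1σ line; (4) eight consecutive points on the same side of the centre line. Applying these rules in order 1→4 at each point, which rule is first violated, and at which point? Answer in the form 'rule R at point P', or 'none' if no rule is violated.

Zone of each point (C = within 1σ̂, B = 1σ̂–2σ̂, A = 2σ̂–3σ̂, * = beyond 3σ̂; sign = side of CL): 1:+B, 2:+C, 3:+C, 4:+C, 5:-C, 6:-C, 7:-C, 8:-B, 9:+B, 10:+C, 11:-C, 12:-C, 13:-B
No rule fires across all 13 points.

none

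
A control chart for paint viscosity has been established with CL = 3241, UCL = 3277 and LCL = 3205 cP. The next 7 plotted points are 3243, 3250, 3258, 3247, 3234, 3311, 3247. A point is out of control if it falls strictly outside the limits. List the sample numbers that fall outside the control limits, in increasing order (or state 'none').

6

Compare each point to [3205, 3277]: sample 6 = 3311 > UCL.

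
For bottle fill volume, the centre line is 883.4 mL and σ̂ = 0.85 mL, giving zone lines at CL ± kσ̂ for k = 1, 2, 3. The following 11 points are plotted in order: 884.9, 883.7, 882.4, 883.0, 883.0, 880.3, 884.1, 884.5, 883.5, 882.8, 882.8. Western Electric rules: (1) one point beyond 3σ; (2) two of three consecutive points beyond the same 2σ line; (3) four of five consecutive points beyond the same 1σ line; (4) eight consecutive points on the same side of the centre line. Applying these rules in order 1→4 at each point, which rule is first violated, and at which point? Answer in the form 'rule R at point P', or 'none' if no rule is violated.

rule 1 at point 6

Zone of each point (C = within 1σ̂, B = 1σ̂–2σ̂, A = 2σ̂–3σ̂, * = beyond 3σ̂; sign = side of CL): 1:+B, 2:+C, 3:-B, 4:-C, 5:-C, 6:-*, 7:+C, 8:+B, 9:+C, 10:-C, 11:-C
Rule 1 (one point beyond the 3σ limits) is satisfied at point 6.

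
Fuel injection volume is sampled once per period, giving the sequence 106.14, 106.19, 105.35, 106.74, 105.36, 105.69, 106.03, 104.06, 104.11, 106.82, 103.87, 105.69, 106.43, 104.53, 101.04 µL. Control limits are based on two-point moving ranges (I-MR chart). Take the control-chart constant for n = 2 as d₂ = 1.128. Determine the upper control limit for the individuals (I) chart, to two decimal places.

109.00

X̄ = (106.14 + 106.19 + 105.35 + 106.74 + 105.36 + 105.69 + 106.03 + 104.06 + 104.11 + 106.82 + 103.87 + 105.69 + 106.43 + 104.53 + 101.04) / 15 = 105.2033
Moving ranges: 0.05, 0.84, 1.39, 1.38, 0.33, 0.34, 1.97, 0.05, 2.71, 2.95, 1.82, 0.74, 1.90, 3.49; M̄R̄ = 19.9600 / 14 = 1.4257
UCL = X̄ + 3·M̄R̄/d₂ = 105.2033 + 3 × 1.4257 / 1.128 = 108.9951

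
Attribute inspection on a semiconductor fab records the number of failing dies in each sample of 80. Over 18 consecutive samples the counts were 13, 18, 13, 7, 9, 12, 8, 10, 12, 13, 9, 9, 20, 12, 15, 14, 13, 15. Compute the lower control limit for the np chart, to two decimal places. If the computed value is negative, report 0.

p̄ = Σdᵢ / (k·n) = 222 / (18 × 80) = 0.15417
LCL = np̄ − 3·√(np̄(1−p̄)) = 12.3333 − 3 × 3.2299 = 2.6438

2.64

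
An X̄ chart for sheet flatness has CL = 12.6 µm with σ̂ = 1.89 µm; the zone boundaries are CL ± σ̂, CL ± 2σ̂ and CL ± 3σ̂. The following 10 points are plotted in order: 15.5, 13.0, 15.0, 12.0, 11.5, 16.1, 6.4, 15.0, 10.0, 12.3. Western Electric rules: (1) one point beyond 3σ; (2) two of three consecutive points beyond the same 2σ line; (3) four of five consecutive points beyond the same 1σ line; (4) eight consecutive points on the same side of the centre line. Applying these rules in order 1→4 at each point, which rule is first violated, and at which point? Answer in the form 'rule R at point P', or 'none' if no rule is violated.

rule 1 at point 7

Zone of each point (C = within 1σ̂, B = 1σ̂–2σ̂, A = 2σ̂–3σ̂, * = beyond 3σ̂; sign = side of CL): 1:+B, 2:+C, 3:+B, 4:-C, 5:-C, 6:+B, 7:-*, 8:+B, 9:-B, 10:-C
Rule 1 (one point beyond the 3σ limits) is satisfied at point 7.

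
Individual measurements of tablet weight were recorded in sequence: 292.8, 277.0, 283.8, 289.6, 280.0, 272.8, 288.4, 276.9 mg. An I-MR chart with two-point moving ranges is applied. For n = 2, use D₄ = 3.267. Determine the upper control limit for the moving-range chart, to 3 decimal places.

33.743

Moving ranges: 15.8, 6.8, 5.8, 9.6, 7.2, 15.6, 11.5; M̄R̄ = 72.3000 / 7 = 10.3286
UCL_MR = D₄·M̄R̄ = 3.267 × 10.3286 = 33.7434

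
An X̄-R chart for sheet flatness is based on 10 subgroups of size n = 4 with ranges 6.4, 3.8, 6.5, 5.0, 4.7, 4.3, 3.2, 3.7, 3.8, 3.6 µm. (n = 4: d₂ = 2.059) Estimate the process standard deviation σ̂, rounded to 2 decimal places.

2.19

R̄ = (6.4 + 3.8 + 6.5 + 5.0 + 4.7 + 4.3 + 3.2 + 3.7 + 3.8 + 3.6) / 10 = 4.5000
σ̂ = R̄ / d₂ = 4.5000 / 2.059 = 2.1855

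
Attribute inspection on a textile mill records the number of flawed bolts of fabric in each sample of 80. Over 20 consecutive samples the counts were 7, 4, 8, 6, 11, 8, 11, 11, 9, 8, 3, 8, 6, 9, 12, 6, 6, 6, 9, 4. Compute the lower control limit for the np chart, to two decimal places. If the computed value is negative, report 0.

p̄ = Σdᵢ / (k·n) = 152 / (20 × 80) = 0.09500
LCL = np̄ − 3·√(np̄(1−p̄)) = 7.6000 − 3 × 2.6226 = -0.2678 → 0 (negative, so LCL = 0)

0.00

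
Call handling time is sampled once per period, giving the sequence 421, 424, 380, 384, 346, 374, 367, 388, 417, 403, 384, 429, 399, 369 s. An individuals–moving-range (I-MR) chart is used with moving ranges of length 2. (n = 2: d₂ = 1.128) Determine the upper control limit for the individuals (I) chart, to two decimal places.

455.62

X̄ = (421 + 424 + 380 + 384 + 346 + 374 + 367 + 388 + 417 + 403 + 384 + 429 + 399 + 369) / 14 = 391.7857
Moving ranges: 3, 44, 4, 38, 28, 7, 21, 29, 14, 19, 45, 30, 30; M̄R̄ = 312.0000 / 13 = 24.0000
UCL = X̄ + 3·M̄R̄/d₂ = 391.7857 + 3 × 24.0000 / 1.128 = 455.6155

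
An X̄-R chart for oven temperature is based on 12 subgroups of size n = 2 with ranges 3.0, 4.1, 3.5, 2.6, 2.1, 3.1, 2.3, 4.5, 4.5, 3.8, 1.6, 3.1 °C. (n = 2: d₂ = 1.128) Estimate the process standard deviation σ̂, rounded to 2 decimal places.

2.82

R̄ = (3.0 + 4.1 + 3.5 + 2.6 + 2.1 + 3.1 + 2.3 + 4.5 + 4.5 + 3.8 + 1.6 + 3.1) / 12 = 3.1833
σ̂ = R̄ / d₂ = 3.1833 / 1.128 = 2.8221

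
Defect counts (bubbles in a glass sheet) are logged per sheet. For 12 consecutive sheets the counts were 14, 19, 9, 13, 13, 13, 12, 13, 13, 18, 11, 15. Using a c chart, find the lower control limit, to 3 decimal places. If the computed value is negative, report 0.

2.527

c̄ = (14 + 19 + 9 + 13 + 13 + 13 + 12 + 13 + 13 + 18 + 11 + 15) / 12 = 163 / 12 = 13.5833
LCL = c̄ − 3√c̄ = 13.5833 − 3 × 3.6856 = 2.5267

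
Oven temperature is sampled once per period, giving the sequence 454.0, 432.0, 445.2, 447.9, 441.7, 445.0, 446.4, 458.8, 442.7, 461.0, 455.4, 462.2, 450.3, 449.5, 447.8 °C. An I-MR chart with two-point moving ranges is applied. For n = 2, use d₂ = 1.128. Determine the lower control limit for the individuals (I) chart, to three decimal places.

426.074

X̄ = (454.0 + 432.0 + 445.2 + 447.9 + 441.7 + 445.0 + 446.4 + 458.8 + 442.7 + 461.0 + 455.4 + 462.2 + 450.3 + 449.5 + 447.8) / 15 = 449.3267
Moving ranges: 22.0, 13.2, 2.7, 6.2, 3.3, 1.4, 12.4, 16.1, 18.3, 5.6, 6.8, 11.9, 0.8, 1.7; M̄R̄ = 122.4000 / 14 = 8.7429
LCL = X̄ − 3·M̄R̄/d₂ = 449.3267 − 3 × 8.7429 / 1.128 = 426.0744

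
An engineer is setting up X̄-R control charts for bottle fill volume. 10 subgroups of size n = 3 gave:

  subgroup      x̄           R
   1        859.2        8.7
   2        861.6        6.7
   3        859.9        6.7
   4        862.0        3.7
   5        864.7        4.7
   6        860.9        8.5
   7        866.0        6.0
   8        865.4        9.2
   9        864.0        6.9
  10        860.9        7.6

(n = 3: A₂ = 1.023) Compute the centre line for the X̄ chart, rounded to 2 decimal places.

X̄̄ = (859.2 + 861.6 + 859.9 + 862.0 + 864.7 + 860.9 + 866.0 + 865.4 + 864.0 + 860.9) / 10 = 8624.6000 / 10 = 862.4600
CL = X̄̄ = 862.4600

862.46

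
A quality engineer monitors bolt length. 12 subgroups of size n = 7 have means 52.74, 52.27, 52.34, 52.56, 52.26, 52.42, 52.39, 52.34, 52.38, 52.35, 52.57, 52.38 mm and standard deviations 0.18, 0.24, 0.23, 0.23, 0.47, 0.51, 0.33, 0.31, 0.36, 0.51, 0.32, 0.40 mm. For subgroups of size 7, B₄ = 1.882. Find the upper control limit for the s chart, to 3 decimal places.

s̄ = (0.18 + 0.24 + 0.23 + 0.23 + 0.47 + 0.51 + 0.33 + 0.31 + 0.36 + 0.51 + 0.32 + 0.40) / 12 = 0.3408
UCL_s = B₄·s̄ = 1.882 × 0.3408 = 0.6414

0.641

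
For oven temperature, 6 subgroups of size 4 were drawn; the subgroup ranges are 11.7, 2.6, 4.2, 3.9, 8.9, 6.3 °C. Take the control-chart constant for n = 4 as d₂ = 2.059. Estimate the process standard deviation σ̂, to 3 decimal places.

3.044

R̄ = (11.7 + 2.6 + 4.2 + 3.9 + 8.9 + 6.3) / 6 = 6.2667
σ̂ = R̄ / d₂ = 6.2667 / 2.059 = 3.0435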